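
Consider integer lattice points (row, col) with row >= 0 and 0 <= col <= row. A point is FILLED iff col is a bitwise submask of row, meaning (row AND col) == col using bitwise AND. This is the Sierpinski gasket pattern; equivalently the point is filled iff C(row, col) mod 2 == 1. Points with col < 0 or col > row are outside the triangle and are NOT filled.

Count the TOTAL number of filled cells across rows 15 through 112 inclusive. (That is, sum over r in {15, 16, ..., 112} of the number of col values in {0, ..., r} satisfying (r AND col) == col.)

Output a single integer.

r15=1111 pc4: +16 =16
r16=10000 pc1: +2 =18
r17=10001 pc2: +4 =22
r18=10010 pc2: +4 =26
r19=10011 pc3: +8 =34
r20=10100 pc2: +4 =38
r21=10101 pc3: +8 =46
r22=10110 pc3: +8 =54
r23=10111 pc4: +16 =70
r24=11000 pc2: +4 =74
r25=11001 pc3: +8 =82
r26=11010 pc3: +8 =90
r27=11011 pc4: +16 =106
r28=11100 pc3: +8 =114
r29=11101 pc4: +16 =130
r30=11110 pc4: +16 =146
r31=11111 pc5: +32 =178
r32=100000 pc1: +2 =180
r33=100001 pc2: +4 =184
r34=100010 pc2: +4 =188
r35=100011 pc3: +8 =196
r36=100100 pc2: +4 =200
r37=100101 pc3: +8 =208
r38=100110 pc3: +8 =216
r39=100111 pc4: +16 =232
r40=101000 pc2: +4 =236
r41=101001 pc3: +8 =244
r42=101010 pc3: +8 =252
r43=101011 pc4: +16 =268
r44=101100 pc3: +8 =276
r45=101101 pc4: +16 =292
r46=101110 pc4: +16 =308
r47=101111 pc5: +32 =340
r48=110000 pc2: +4 =344
r49=110001 pc3: +8 =352
r50=110010 pc3: +8 =360
r51=110011 pc4: +16 =376
r52=110100 pc3: +8 =384
r53=110101 pc4: +16 =400
r54=110110 pc4: +16 =416
r55=110111 pc5: +32 =448
r56=111000 pc3: +8 =456
r57=111001 pc4: +16 =472
r58=111010 pc4: +16 =488
r59=111011 pc5: +32 =520
r60=111100 pc4: +16 =536
r61=111101 pc5: +32 =568
r62=111110 pc5: +32 =600
r63=111111 pc6: +64 =664
r64=1000000 pc1: +2 =666
r65=1000001 pc2: +4 =670
r66=1000010 pc2: +4 =674
r67=1000011 pc3: +8 =682
r68=1000100 pc2: +4 =686
r69=1000101 pc3: +8 =694
r70=1000110 pc3: +8 =702
r71=1000111 pc4: +16 =718
r72=1001000 pc2: +4 =722
r73=1001001 pc3: +8 =730
r74=1001010 pc3: +8 =738
r75=1001011 pc4: +16 =754
r76=1001100 pc3: +8 =762
r77=1001101 pc4: +16 =778
r78=1001110 pc4: +16 =794
r79=1001111 pc5: +32 =826
r80=1010000 pc2: +4 =830
r81=1010001 pc3: +8 =838
r82=1010010 pc3: +8 =846
r83=1010011 pc4: +16 =862
r84=1010100 pc3: +8 =870
r85=1010101 pc4: +16 =886
r86=1010110 pc4: +16 =902
r87=1010111 pc5: +32 =934
r88=1011000 pc3: +8 =942
r89=1011001 pc4: +16 =958
r90=1011010 pc4: +16 =974
r91=1011011 pc5: +32 =1006
r92=1011100 pc4: +16 =1022
r93=1011101 pc5: +32 =1054
r94=1011110 pc5: +32 =1086
r95=1011111 pc6: +64 =1150
r96=1100000 pc2: +4 =1154
r97=1100001 pc3: +8 =1162
r98=1100010 pc3: +8 =1170
r99=1100011 pc4: +16 =1186
r100=1100100 pc3: +8 =1194
r101=1100101 pc4: +16 =1210
r102=1100110 pc4: +16 =1226
r103=1100111 pc5: +32 =1258
r104=1101000 pc3: +8 =1266
r105=1101001 pc4: +16 =1282
r106=1101010 pc4: +16 =1298
r107=1101011 pc5: +32 =1330
r108=1101100 pc4: +16 =1346
r109=1101101 pc5: +32 =1378
r110=1101110 pc5: +32 =1410
r111=1101111 pc6: +64 =1474
r112=1110000 pc3: +8 =1482

Answer: 1482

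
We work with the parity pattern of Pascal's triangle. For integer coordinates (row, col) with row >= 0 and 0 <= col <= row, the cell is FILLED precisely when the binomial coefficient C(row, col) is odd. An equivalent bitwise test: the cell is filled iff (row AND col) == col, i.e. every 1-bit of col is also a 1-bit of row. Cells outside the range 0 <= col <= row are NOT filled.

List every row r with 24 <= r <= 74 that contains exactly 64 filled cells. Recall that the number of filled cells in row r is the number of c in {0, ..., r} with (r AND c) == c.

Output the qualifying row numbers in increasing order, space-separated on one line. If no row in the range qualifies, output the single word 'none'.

Answer: 63

Derivation:
Row r has 2^popcount(r) filled cells, so we need popcount(r) = log2(64) = 6.
Scan r = 24..74 and keep those with exactly 6 one-bits:
r=24=11000 popcount=2 -> skip
r=25=11001 popcount=3 -> skip
r=26=11010 popcount=3 -> skip
r=27=11011 popcount=4 -> skip
r=28=11100 popcount=3 -> skip
r=29=11101 popcount=4 -> skip
r=30=11110 popcount=4 -> skip
r=31=11111 popcount=5 -> skip
r=32=100000 popcount=1 -> skip
r=33=100001 popcount=2 -> skip
r=34=100010 popcount=2 -> skip
r=35=100011 popcount=3 -> skip
r=36=100100 popcount=2 -> skip
r=37=100101 popcount=3 -> skip
r=38=100110 popcount=3 -> skip
r=39=100111 popcount=4 -> skip
r=40=101000 popcount=2 -> skip
r=41=101001 popcount=3 -> skip
r=42=101010 popcount=3 -> skip
r=43=101011 popcount=4 -> skip
r=44=101100 popcount=3 -> skip
r=45=101101 popcount=4 -> skip
r=46=101110 popcount=4 -> skip
r=47=101111 popcount=5 -> skip
r=48=110000 popcount=2 -> skip
r=49=110001 popcount=3 -> skip
r=50=110010 popcount=3 -> skip
r=51=110011 popcount=4 -> skip
r=52=110100 popcount=3 -> skip
r=53=110101 popcount=4 -> skip
r=54=110110 popcount=4 -> skip
r=55=110111 popcount=5 -> skip
r=56=111000 popcount=3 -> skip
r=57=111001 popcount=4 -> skip
r=58=111010 popcount=4 -> skip
r=59=111011 popcount=5 -> skip
r=60=111100 popcount=4 -> skip
r=61=111101 popcount=5 -> skip
r=62=111110 popcount=5 -> skip
r=63=111111 popcount=6 -> KEEP
r=64=1000000 popcount=1 -> skip
r=65=1000001 popcount=2 -> skip
r=66=1000010 popcount=2 -> skip
r=67=1000011 popcount=3 -> skip
r=68=1000100 popcount=2 -> skip
r=69=1000101 popcount=3 -> skip
r=70=1000110 popcount=3 -> skip
r=71=1000111 popcount=4 -> skip
r=72=1001000 popcount=2 -> skip
r=73=1001001 popcount=3 -> skip
r=74=1001010 popcount=3 -> skip
Kept rows: 63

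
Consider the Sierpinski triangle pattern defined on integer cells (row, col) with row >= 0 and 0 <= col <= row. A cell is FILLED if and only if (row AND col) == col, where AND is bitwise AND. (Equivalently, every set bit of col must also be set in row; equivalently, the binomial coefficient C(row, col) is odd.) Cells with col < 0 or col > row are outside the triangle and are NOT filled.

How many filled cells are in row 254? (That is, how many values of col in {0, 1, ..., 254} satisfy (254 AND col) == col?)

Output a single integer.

Answer: 128

Derivation:
254 in binary = 11111110
popcount(254) = number of 1-bits in 11111110 = 7
A col c satisfies (254 AND c) == c iff every set bit of c is also set in 254; each of the 7 set bits of 254 can independently be on or off in c.
count = 2^7 = 128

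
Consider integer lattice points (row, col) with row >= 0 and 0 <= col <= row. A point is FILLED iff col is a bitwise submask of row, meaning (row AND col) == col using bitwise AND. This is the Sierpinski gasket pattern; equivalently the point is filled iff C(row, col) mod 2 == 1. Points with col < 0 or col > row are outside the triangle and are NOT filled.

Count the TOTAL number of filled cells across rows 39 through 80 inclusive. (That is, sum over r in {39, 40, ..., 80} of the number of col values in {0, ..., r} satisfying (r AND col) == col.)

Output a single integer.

Answer: 614

Derivation:
r39=100111 pc4: +16 =16
r40=101000 pc2: +4 =20
r41=101001 pc3: +8 =28
r42=101010 pc3: +8 =36
r43=101011 pc4: +16 =52
r44=101100 pc3: +8 =60
r45=101101 pc4: +16 =76
r46=101110 pc4: +16 =92
r47=101111 pc5: +32 =124
r48=110000 pc2: +4 =128
r49=110001 pc3: +8 =136
r50=110010 pc3: +8 =144
r51=110011 pc4: +16 =160
r52=110100 pc3: +8 =168
r53=110101 pc4: +16 =184
r54=110110 pc4: +16 =200
r55=110111 pc5: +32 =232
r56=111000 pc3: +8 =240
r57=111001 pc4: +16 =256
r58=111010 pc4: +16 =272
r59=111011 pc5: +32 =304
r60=111100 pc4: +16 =320
r61=111101 pc5: +32 =352
r62=111110 pc5: +32 =384
r63=111111 pc6: +64 =448
r64=1000000 pc1: +2 =450
r65=1000001 pc2: +4 =454
r66=1000010 pc2: +4 =458
r67=1000011 pc3: +8 =466
r68=1000100 pc2: +4 =470
r69=1000101 pc3: +8 =478
r70=1000110 pc3: +8 =486
r71=1000111 pc4: +16 =502
r72=1001000 pc2: +4 =506
r73=1001001 pc3: +8 =514
r74=1001010 pc3: +8 =522
r75=1001011 pc4: +16 =538
r76=1001100 pc3: +8 =546
r77=1001101 pc4: +16 =562
r78=1001110 pc4: +16 =578
r79=1001111 pc5: +32 =610
r80=1010000 pc2: +4 =614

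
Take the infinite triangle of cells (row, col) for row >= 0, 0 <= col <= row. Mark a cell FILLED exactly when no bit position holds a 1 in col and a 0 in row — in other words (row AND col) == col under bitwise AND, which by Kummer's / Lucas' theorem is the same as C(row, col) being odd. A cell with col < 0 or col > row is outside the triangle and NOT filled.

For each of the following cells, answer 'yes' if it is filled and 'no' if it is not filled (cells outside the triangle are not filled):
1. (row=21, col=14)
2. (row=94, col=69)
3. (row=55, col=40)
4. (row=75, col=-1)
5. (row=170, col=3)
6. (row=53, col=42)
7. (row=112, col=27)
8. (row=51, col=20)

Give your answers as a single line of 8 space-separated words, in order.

(21,14): row=0b10101, col=0b1110, row AND col = 0b100 = 4; 4 != 14 -> empty
(94,69): row=0b1011110, col=0b1000101, row AND col = 0b1000100 = 68; 68 != 69 -> empty
(55,40): row=0b110111, col=0b101000, row AND col = 0b100000 = 32; 32 != 40 -> empty
(75,-1): col outside [0, 75] -> not filled
(170,3): row=0b10101010, col=0b11, row AND col = 0b10 = 2; 2 != 3 -> empty
(53,42): row=0b110101, col=0b101010, row AND col = 0b100000 = 32; 32 != 42 -> empty
(112,27): row=0b1110000, col=0b11011, row AND col = 0b10000 = 16; 16 != 27 -> empty
(51,20): row=0b110011, col=0b10100, row AND col = 0b10000 = 16; 16 != 20 -> empty

Answer: no no no no no no no no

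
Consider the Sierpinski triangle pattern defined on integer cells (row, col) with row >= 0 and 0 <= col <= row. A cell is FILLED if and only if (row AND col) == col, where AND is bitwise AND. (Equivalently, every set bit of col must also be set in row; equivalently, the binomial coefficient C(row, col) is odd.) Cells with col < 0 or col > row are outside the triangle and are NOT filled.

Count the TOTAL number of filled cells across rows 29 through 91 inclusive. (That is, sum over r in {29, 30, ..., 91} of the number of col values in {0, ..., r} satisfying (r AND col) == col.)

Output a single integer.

Answer: 892

Derivation:
r29=11101 pc4: +16 =16
r30=11110 pc4: +16 =32
r31=11111 pc5: +32 =64
r32=100000 pc1: +2 =66
r33=100001 pc2: +4 =70
r34=100010 pc2: +4 =74
r35=100011 pc3: +8 =82
r36=100100 pc2: +4 =86
r37=100101 pc3: +8 =94
r38=100110 pc3: +8 =102
r39=100111 pc4: +16 =118
r40=101000 pc2: +4 =122
r41=101001 pc3: +8 =130
r42=101010 pc3: +8 =138
r43=101011 pc4: +16 =154
r44=101100 pc3: +8 =162
r45=101101 pc4: +16 =178
r46=101110 pc4: +16 =194
r47=101111 pc5: +32 =226
r48=110000 pc2: +4 =230
r49=110001 pc3: +8 =238
r50=110010 pc3: +8 =246
r51=110011 pc4: +16 =262
r52=110100 pc3: +8 =270
r53=110101 pc4: +16 =286
r54=110110 pc4: +16 =302
r55=110111 pc5: +32 =334
r56=111000 pc3: +8 =342
r57=111001 pc4: +16 =358
r58=111010 pc4: +16 =374
r59=111011 pc5: +32 =406
r60=111100 pc4: +16 =422
r61=111101 pc5: +32 =454
r62=111110 pc5: +32 =486
r63=111111 pc6: +64 =550
r64=1000000 pc1: +2 =552
r65=1000001 pc2: +4 =556
r66=1000010 pc2: +4 =560
r67=1000011 pc3: +8 =568
r68=1000100 pc2: +4 =572
r69=1000101 pc3: +8 =580
r70=1000110 pc3: +8 =588
r71=1000111 pc4: +16 =604
r72=1001000 pc2: +4 =608
r73=1001001 pc3: +8 =616
r74=1001010 pc3: +8 =624
r75=1001011 pc4: +16 =640
r76=1001100 pc3: +8 =648
r77=1001101 pc4: +16 =664
r78=1001110 pc4: +16 =680
r79=1001111 pc5: +32 =712
r80=1010000 pc2: +4 =716
r81=1010001 pc3: +8 =724
r82=1010010 pc3: +8 =732
r83=1010011 pc4: +16 =748
r84=1010100 pc3: +8 =756
r85=1010101 pc4: +16 =772
r86=1010110 pc4: +16 =788
r87=1010111 pc5: +32 =820
r88=1011000 pc3: +8 =828
r89=1011001 pc4: +16 =844
r90=1011010 pc4: +16 =860
r91=1011011 pc5: +32 =892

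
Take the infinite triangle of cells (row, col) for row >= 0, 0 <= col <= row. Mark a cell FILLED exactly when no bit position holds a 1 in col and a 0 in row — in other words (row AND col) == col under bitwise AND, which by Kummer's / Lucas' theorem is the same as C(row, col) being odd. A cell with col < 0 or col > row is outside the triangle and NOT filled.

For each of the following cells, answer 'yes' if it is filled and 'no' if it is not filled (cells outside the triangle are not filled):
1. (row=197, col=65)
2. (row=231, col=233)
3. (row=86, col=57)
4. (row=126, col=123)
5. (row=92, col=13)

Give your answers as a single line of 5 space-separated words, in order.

Answer: yes no no no no

Derivation:
(197,65): row=0b11000101, col=0b1000001, row AND col = 0b1000001 = 65; 65 == 65 -> filled
(231,233): col outside [0, 231] -> not filled
(86,57): row=0b1010110, col=0b111001, row AND col = 0b10000 = 16; 16 != 57 -> empty
(126,123): row=0b1111110, col=0b1111011, row AND col = 0b1111010 = 122; 122 != 123 -> empty
(92,13): row=0b1011100, col=0b1101, row AND col = 0b1100 = 12; 12 != 13 -> empty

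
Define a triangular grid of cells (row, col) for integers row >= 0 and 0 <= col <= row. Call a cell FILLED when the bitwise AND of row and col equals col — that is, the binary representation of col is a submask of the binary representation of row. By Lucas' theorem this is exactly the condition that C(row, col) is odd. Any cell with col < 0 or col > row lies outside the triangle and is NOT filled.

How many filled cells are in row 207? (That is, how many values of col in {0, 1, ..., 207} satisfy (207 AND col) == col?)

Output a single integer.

207 in binary = 11001111
popcount(207) = number of 1-bits in 11001111 = 6
A col c satisfies (207 AND c) == c iff every set bit of c is also set in 207; each of the 6 set bits of 207 can independently be on or off in c.
count = 2^6 = 64

Answer: 64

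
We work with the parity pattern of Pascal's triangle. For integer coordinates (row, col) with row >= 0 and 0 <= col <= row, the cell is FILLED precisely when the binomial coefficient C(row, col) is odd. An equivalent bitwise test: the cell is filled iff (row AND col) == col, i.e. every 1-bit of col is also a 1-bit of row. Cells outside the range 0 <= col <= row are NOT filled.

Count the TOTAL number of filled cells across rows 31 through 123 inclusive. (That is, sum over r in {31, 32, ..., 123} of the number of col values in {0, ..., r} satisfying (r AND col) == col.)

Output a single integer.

Answer: 1688

Derivation:
r31=11111 pc5: +32 =32
r32=100000 pc1: +2 =34
r33=100001 pc2: +4 =38
r34=100010 pc2: +4 =42
r35=100011 pc3: +8 =50
r36=100100 pc2: +4 =54
r37=100101 pc3: +8 =62
r38=100110 pc3: +8 =70
r39=100111 pc4: +16 =86
r40=101000 pc2: +4 =90
r41=101001 pc3: +8 =98
r42=101010 pc3: +8 =106
r43=101011 pc4: +16 =122
r44=101100 pc3: +8 =130
r45=101101 pc4: +16 =146
r46=101110 pc4: +16 =162
r47=101111 pc5: +32 =194
r48=110000 pc2: +4 =198
r49=110001 pc3: +8 =206
r50=110010 pc3: +8 =214
r51=110011 pc4: +16 =230
r52=110100 pc3: +8 =238
r53=110101 pc4: +16 =254
r54=110110 pc4: +16 =270
r55=110111 pc5: +32 =302
r56=111000 pc3: +8 =310
r57=111001 pc4: +16 =326
r58=111010 pc4: +16 =342
r59=111011 pc5: +32 =374
r60=111100 pc4: +16 =390
r61=111101 pc5: +32 =422
r62=111110 pc5: +32 =454
r63=111111 pc6: +64 =518
r64=1000000 pc1: +2 =520
r65=1000001 pc2: +4 =524
r66=1000010 pc2: +4 =528
r67=1000011 pc3: +8 =536
r68=1000100 pc2: +4 =540
r69=1000101 pc3: +8 =548
r70=1000110 pc3: +8 =556
r71=1000111 pc4: +16 =572
r72=1001000 pc2: +4 =576
r73=1001001 pc3: +8 =584
r74=1001010 pc3: +8 =592
r75=1001011 pc4: +16 =608
r76=1001100 pc3: +8 =616
r77=1001101 pc4: +16 =632
r78=1001110 pc4: +16 =648
r79=1001111 pc5: +32 =680
r80=1010000 pc2: +4 =684
r81=1010001 pc3: +8 =692
r82=1010010 pc3: +8 =700
r83=1010011 pc4: +16 =716
r84=1010100 pc3: +8 =724
r85=1010101 pc4: +16 =740
r86=1010110 pc4: +16 =756
r87=1010111 pc5: +32 =788
r88=1011000 pc3: +8 =796
r89=1011001 pc4: +16 =812
r90=1011010 pc4: +16 =828
r91=1011011 pc5: +32 =860
r92=1011100 pc4: +16 =876
r93=1011101 pc5: +32 =908
r94=1011110 pc5: +32 =940
r95=1011111 pc6: +64 =1004
r96=1100000 pc2: +4 =1008
r97=1100001 pc3: +8 =1016
r98=1100010 pc3: +8 =1024
r99=1100011 pc4: +16 =1040
r100=1100100 pc3: +8 =1048
r101=1100101 pc4: +16 =1064
r102=1100110 pc4: +16 =1080
r103=1100111 pc5: +32 =1112
r104=1101000 pc3: +8 =1120
r105=1101001 pc4: +16 =1136
r106=1101010 pc4: +16 =1152
r107=1101011 pc5: +32 =1184
r108=1101100 pc4: +16 =1200
r109=1101101 pc5: +32 =1232
r110=1101110 pc5: +32 =1264
r111=1101111 pc6: +64 =1328
r112=1110000 pc3: +8 =1336
r113=1110001 pc4: +16 =1352
r114=1110010 pc4: +16 =1368
r115=1110011 pc5: +32 =1400
r116=1110100 pc4: +16 =1416
r117=1110101 pc5: +32 =1448
r118=1110110 pc5: +32 =1480
r119=1110111 pc6: +64 =1544
r120=1111000 pc4: +16 =1560
r121=1111001 pc5: +32 =1592
r122=1111010 pc5: +32 =1624
r123=1111011 pc6: +64 =1688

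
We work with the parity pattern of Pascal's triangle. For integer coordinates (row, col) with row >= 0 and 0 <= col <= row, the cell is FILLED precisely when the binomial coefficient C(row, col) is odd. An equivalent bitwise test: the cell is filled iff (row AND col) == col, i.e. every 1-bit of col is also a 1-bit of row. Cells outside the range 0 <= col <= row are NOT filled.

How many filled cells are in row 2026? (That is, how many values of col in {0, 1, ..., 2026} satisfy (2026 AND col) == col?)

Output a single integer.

Answer: 256

Derivation:
2026 in binary = 11111101010
popcount(2026) = number of 1-bits in 11111101010 = 8
A col c satisfies (2026 AND c) == c iff every set bit of c is also set in 2026; each of the 8 set bits of 2026 can independently be on or off in c.
count = 2^8 = 256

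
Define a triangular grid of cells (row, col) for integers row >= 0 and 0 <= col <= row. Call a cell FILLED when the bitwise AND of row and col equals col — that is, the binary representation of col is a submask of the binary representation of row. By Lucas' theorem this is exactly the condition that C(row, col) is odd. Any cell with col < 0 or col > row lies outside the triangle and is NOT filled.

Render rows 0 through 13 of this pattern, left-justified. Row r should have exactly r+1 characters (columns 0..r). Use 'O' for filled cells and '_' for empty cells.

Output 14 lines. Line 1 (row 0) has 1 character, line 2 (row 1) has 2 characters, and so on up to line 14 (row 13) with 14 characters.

Answer: O
OO
O_O
OOOO
O___O
OO__OO
O_O_O_O
OOOOOOOO
O_______O
OO______OO
O_O_____O_O
OOOO____OOOO
O___O___O___O
OO__OO__OO__OO

Derivation:
r0=0: O
r1=1: OO
r2=10: O_O
r3=11: OOOO
r4=100: O___O
r5=101: OO__OO
r6=110: O_O_O_O
r7=111: OOOOOOOO
r8=1000: O_______O
r9=1001: OO______OO
r10=1010: O_O_____O_O
r11=1011: OOOO____OOOO
r12=1100: O___O___O___O
r13=1101: OO__OO__OO__OO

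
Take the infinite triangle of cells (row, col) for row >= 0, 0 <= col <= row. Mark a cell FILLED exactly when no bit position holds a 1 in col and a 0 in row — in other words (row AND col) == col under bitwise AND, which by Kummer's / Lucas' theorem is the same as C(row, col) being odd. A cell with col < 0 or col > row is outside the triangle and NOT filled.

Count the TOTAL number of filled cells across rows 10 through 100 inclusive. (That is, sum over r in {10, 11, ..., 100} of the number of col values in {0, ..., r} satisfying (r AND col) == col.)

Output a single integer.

Answer: 1226

Derivation:
r10=1010 pc2: +4 =4
r11=1011 pc3: +8 =12
r12=1100 pc2: +4 =16
r13=1101 pc3: +8 =24
r14=1110 pc3: +8 =32
r15=1111 pc4: +16 =48
r16=10000 pc1: +2 =50
r17=10001 pc2: +4 =54
r18=10010 pc2: +4 =58
r19=10011 pc3: +8 =66
r20=10100 pc2: +4 =70
r21=10101 pc3: +8 =78
r22=10110 pc3: +8 =86
r23=10111 pc4: +16 =102
r24=11000 pc2: +4 =106
r25=11001 pc3: +8 =114
r26=11010 pc3: +8 =122
r27=11011 pc4: +16 =138
r28=11100 pc3: +8 =146
r29=11101 pc4: +16 =162
r30=11110 pc4: +16 =178
r31=11111 pc5: +32 =210
r32=100000 pc1: +2 =212
r33=100001 pc2: +4 =216
r34=100010 pc2: +4 =220
r35=100011 pc3: +8 =228
r36=100100 pc2: +4 =232
r37=100101 pc3: +8 =240
r38=100110 pc3: +8 =248
r39=100111 pc4: +16 =264
r40=101000 pc2: +4 =268
r41=101001 pc3: +8 =276
r42=101010 pc3: +8 =284
r43=101011 pc4: +16 =300
r44=101100 pc3: +8 =308
r45=101101 pc4: +16 =324
r46=101110 pc4: +16 =340
r47=101111 pc5: +32 =372
r48=110000 pc2: +4 =376
r49=110001 pc3: +8 =384
r50=110010 pc3: +8 =392
r51=110011 pc4: +16 =408
r52=110100 pc3: +8 =416
r53=110101 pc4: +16 =432
r54=110110 pc4: +16 =448
r55=110111 pc5: +32 =480
r56=111000 pc3: +8 =488
r57=111001 pc4: +16 =504
r58=111010 pc4: +16 =520
r59=111011 pc5: +32 =552
r60=111100 pc4: +16 =568
r61=111101 pc5: +32 =600
r62=111110 pc5: +32 =632
r63=111111 pc6: +64 =696
r64=1000000 pc1: +2 =698
r65=1000001 pc2: +4 =702
r66=1000010 pc2: +4 =706
r67=1000011 pc3: +8 =714
r68=1000100 pc2: +4 =718
r69=1000101 pc3: +8 =726
r70=1000110 pc3: +8 =734
r71=1000111 pc4: +16 =750
r72=1001000 pc2: +4 =754
r73=1001001 pc3: +8 =762
r74=1001010 pc3: +8 =770
r75=1001011 pc4: +16 =786
r76=1001100 pc3: +8 =794
r77=1001101 pc4: +16 =810
r78=1001110 pc4: +16 =826
r79=1001111 pc5: +32 =858
r80=1010000 pc2: +4 =862
r81=1010001 pc3: +8 =870
r82=1010010 pc3: +8 =878
r83=1010011 pc4: +16 =894
r84=1010100 pc3: +8 =902
r85=1010101 pc4: +16 =918
r86=1010110 pc4: +16 =934
r87=1010111 pc5: +32 =966
r88=1011000 pc3: +8 =974
r89=1011001 pc4: +16 =990
r90=1011010 pc4: +16 =1006
r91=1011011 pc5: +32 =1038
r92=1011100 pc4: +16 =1054
r93=1011101 pc5: +32 =1086
r94=1011110 pc5: +32 =1118
r95=1011111 pc6: +64 =1182
r96=1100000 pc2: +4 =1186
r97=1100001 pc3: +8 =1194
r98=1100010 pc3: +8 =1202
r99=1100011 pc4: +16 =1218
r100=1100100 pc3: +8 =1226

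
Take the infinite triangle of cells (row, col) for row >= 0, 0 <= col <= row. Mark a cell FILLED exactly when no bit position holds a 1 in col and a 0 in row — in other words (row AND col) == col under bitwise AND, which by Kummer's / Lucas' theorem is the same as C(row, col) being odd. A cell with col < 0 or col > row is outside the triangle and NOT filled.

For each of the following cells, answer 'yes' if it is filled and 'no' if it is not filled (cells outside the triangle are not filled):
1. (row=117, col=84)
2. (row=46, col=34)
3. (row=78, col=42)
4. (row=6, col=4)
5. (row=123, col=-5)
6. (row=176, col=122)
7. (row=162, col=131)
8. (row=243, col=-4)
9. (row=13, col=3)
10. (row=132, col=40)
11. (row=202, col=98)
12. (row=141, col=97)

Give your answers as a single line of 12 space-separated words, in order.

Answer: yes yes no yes no no no no no no no no

Derivation:
(117,84): row=0b1110101, col=0b1010100, row AND col = 0b1010100 = 84; 84 == 84 -> filled
(46,34): row=0b101110, col=0b100010, row AND col = 0b100010 = 34; 34 == 34 -> filled
(78,42): row=0b1001110, col=0b101010, row AND col = 0b1010 = 10; 10 != 42 -> empty
(6,4): row=0b110, col=0b100, row AND col = 0b100 = 4; 4 == 4 -> filled
(123,-5): col outside [0, 123] -> not filled
(176,122): row=0b10110000, col=0b1111010, row AND col = 0b110000 = 48; 48 != 122 -> empty
(162,131): row=0b10100010, col=0b10000011, row AND col = 0b10000010 = 130; 130 != 131 -> empty
(243,-4): col outside [0, 243] -> not filled
(13,3): row=0b1101, col=0b11, row AND col = 0b1 = 1; 1 != 3 -> empty
(132,40): row=0b10000100, col=0b101000, row AND col = 0b0 = 0; 0 != 40 -> empty
(202,98): row=0b11001010, col=0b1100010, row AND col = 0b1000010 = 66; 66 != 98 -> empty
(141,97): row=0b10001101, col=0b1100001, row AND col = 0b1 = 1; 1 != 97 -> empty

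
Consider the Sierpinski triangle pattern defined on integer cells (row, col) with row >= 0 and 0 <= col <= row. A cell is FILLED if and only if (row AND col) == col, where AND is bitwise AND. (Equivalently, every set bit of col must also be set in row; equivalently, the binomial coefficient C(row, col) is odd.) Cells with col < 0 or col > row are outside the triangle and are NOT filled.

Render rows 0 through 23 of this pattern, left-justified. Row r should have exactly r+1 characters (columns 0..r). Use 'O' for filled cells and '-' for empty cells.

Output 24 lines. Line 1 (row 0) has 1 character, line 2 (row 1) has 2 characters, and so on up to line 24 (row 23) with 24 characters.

Answer: O
OO
O-O
OOOO
O---O
OO--OO
O-O-O-O
OOOOOOOO
O-------O
OO------OO
O-O-----O-O
OOOO----OOOO
O---O---O---O
OO--OO--OO--OO
O-O-O-O-O-O-O-O
OOOOOOOOOOOOOOOO
O---------------O
OO--------------OO
O-O-------------O-O
OOOO------------OOOO
O---O-----------O---O
OO--OO----------OO--OO
O-O-O-O---------O-O-O-O
OOOOOOOO--------OOOOOOOO

Derivation:
r0=0: O
r1=1: OO
r2=10: O-O
r3=11: OOOO
r4=100: O---O
r5=101: OO--OO
r6=110: O-O-O-O
r7=111: OOOOOOOO
r8=1000: O-------O
r9=1001: OO------OO
r10=1010: O-O-----O-O
r11=1011: OOOO----OOOO
r12=1100: O---O---O---O
r13=1101: OO--OO--OO--OO
r14=1110: O-O-O-O-O-O-O-O
r15=1111: OOOOOOOOOOOOOOOO
r16=10000: O---------------O
r17=10001: OO--------------OO
r18=10010: O-O-------------O-O
r19=10011: OOOO------------OOOO
r20=10100: O---O-----------O---O
r21=10101: OO--OO----------OO--OO
r22=10110: O-O-O-O---------O-O-O-O
r23=10111: OOOOOOOO--------OOOOOOOO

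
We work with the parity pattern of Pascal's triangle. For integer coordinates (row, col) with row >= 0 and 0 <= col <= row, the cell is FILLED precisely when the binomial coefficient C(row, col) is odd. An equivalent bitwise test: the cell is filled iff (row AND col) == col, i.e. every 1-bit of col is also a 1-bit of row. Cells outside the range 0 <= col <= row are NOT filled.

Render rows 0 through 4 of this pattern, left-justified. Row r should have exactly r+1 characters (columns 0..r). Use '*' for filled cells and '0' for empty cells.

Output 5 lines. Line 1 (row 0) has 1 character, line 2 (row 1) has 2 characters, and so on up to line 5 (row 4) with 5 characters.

r0=0: *
r1=1: **
r2=10: *0*
r3=11: ****
r4=100: *000*

Answer: *
**
*0*
****
*000*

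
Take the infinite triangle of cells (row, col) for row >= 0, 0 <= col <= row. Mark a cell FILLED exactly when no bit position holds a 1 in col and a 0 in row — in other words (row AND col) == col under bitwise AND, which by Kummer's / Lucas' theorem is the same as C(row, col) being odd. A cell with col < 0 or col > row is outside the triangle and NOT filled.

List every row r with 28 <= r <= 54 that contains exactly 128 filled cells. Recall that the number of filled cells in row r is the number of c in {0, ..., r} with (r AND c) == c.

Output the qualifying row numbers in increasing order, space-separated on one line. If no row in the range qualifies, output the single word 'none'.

Answer: none

Derivation:
Row r has 2^popcount(r) filled cells, so we need popcount(r) = log2(128) = 7.
Scan r = 28..54 and keep those with exactly 7 one-bits:
r=28=11100 popcount=3 -> skip
r=29=11101 popcount=4 -> skip
r=30=11110 popcount=4 -> skip
r=31=11111 popcount=5 -> skip
r=32=100000 popcount=1 -> skip
r=33=100001 popcount=2 -> skip
r=34=100010 popcount=2 -> skip
r=35=100011 popcount=3 -> skip
r=36=100100 popcount=2 -> skip
r=37=100101 popcount=3 -> skip
r=38=100110 popcount=3 -> skip
r=39=100111 popcount=4 -> skip
r=40=101000 popcount=2 -> skip
r=41=101001 popcount=3 -> skip
r=42=101010 popcount=3 -> skip
r=43=101011 popcount=4 -> skip
r=44=101100 popcount=3 -> skip
r=45=101101 popcount=4 -> skip
r=46=101110 popcount=4 -> skip
r=47=101111 popcount=5 -> skip
r=48=110000 popcount=2 -> skip
r=49=110001 popcount=3 -> skip
r=50=110010 popcount=3 -> skip
r=51=110011 popcount=4 -> skip
r=52=110100 popcount=3 -> skip
r=53=110101 popcount=4 -> skip
r=54=110110 popcount=4 -> skip
Kept rows: none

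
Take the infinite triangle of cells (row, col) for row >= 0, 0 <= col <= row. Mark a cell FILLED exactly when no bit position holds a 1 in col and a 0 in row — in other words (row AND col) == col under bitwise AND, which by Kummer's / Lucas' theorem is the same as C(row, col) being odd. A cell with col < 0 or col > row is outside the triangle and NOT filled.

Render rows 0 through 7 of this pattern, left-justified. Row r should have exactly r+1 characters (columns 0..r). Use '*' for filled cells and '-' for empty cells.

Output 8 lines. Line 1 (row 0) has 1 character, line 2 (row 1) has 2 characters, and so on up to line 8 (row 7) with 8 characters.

Answer: *
**
*-*
****
*---*
**--**
*-*-*-*
********

Derivation:
r0=0: *
r1=1: **
r2=10: *-*
r3=11: ****
r4=100: *---*
r5=101: **--**
r6=110: *-*-*-*
r7=111: ********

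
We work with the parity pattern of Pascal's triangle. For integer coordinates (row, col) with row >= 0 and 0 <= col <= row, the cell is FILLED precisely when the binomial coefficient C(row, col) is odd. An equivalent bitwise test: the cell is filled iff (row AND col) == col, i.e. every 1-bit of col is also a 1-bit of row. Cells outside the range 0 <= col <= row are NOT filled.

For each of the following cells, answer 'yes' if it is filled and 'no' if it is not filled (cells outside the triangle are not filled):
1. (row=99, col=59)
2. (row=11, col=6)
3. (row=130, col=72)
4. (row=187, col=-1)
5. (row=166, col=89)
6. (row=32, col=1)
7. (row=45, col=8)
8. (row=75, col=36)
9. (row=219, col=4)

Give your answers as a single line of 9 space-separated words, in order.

(99,59): row=0b1100011, col=0b111011, row AND col = 0b100011 = 35; 35 != 59 -> empty
(11,6): row=0b1011, col=0b110, row AND col = 0b10 = 2; 2 != 6 -> empty
(130,72): row=0b10000010, col=0b1001000, row AND col = 0b0 = 0; 0 != 72 -> empty
(187,-1): col outside [0, 187] -> not filled
(166,89): row=0b10100110, col=0b1011001, row AND col = 0b0 = 0; 0 != 89 -> empty
(32,1): row=0b100000, col=0b1, row AND col = 0b0 = 0; 0 != 1 -> empty
(45,8): row=0b101101, col=0b1000, row AND col = 0b1000 = 8; 8 == 8 -> filled
(75,36): row=0b1001011, col=0b100100, row AND col = 0b0 = 0; 0 != 36 -> empty
(219,4): row=0b11011011, col=0b100, row AND col = 0b0 = 0; 0 != 4 -> empty

Answer: no no no no no no yes no no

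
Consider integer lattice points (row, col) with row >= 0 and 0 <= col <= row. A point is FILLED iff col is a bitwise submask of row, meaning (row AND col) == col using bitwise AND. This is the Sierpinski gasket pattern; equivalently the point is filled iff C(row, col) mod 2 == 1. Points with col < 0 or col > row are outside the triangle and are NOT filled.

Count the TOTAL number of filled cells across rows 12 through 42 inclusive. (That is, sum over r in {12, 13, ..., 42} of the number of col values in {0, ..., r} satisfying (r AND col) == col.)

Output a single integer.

Answer: 272

Derivation:
r12=1100 pc2: +4 =4
r13=1101 pc3: +8 =12
r14=1110 pc3: +8 =20
r15=1111 pc4: +16 =36
r16=10000 pc1: +2 =38
r17=10001 pc2: +4 =42
r18=10010 pc2: +4 =46
r19=10011 pc3: +8 =54
r20=10100 pc2: +4 =58
r21=10101 pc3: +8 =66
r22=10110 pc3: +8 =74
r23=10111 pc4: +16 =90
r24=11000 pc2: +4 =94
r25=11001 pc3: +8 =102
r26=11010 pc3: +8 =110
r27=11011 pc4: +16 =126
r28=11100 pc3: +8 =134
r29=11101 pc4: +16 =150
r30=11110 pc4: +16 =166
r31=11111 pc5: +32 =198
r32=100000 pc1: +2 =200
r33=100001 pc2: +4 =204
r34=100010 pc2: +4 =208
r35=100011 pc3: +8 =216
r36=100100 pc2: +4 =220
r37=100101 pc3: +8 =228
r38=100110 pc3: +8 =236
r39=100111 pc4: +16 =252
r40=101000 pc2: +4 =256
r41=101001 pc3: +8 =264
r42=101010 pc3: +8 =272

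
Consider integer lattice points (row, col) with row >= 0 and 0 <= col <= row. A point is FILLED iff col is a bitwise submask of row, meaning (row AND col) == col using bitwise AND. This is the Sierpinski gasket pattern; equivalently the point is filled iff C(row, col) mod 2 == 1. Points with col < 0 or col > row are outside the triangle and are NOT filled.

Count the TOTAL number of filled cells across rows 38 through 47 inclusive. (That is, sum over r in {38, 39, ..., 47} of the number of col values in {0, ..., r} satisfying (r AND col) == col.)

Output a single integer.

Answer: 132

Derivation:
r38=100110 pc3: +8 =8
r39=100111 pc4: +16 =24
r40=101000 pc2: +4 =28
r41=101001 pc3: +8 =36
r42=101010 pc3: +8 =44
r43=101011 pc4: +16 =60
r44=101100 pc3: +8 =68
r45=101101 pc4: +16 =84
r46=101110 pc4: +16 =100
r47=101111 pc5: +32 =132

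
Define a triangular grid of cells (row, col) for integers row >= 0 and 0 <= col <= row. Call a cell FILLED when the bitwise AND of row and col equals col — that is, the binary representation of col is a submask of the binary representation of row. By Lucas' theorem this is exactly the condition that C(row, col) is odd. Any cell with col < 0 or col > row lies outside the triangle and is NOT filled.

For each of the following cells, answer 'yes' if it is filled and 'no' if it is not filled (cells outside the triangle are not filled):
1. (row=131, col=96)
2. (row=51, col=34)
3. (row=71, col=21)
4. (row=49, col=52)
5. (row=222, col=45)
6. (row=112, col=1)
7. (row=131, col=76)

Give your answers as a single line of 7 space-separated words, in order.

Answer: no yes no no no no no

Derivation:
(131,96): row=0b10000011, col=0b1100000, row AND col = 0b0 = 0; 0 != 96 -> empty
(51,34): row=0b110011, col=0b100010, row AND col = 0b100010 = 34; 34 == 34 -> filled
(71,21): row=0b1000111, col=0b10101, row AND col = 0b101 = 5; 5 != 21 -> empty
(49,52): col outside [0, 49] -> not filled
(222,45): row=0b11011110, col=0b101101, row AND col = 0b1100 = 12; 12 != 45 -> empty
(112,1): row=0b1110000, col=0b1, row AND col = 0b0 = 0; 0 != 1 -> empty
(131,76): row=0b10000011, col=0b1001100, row AND col = 0b0 = 0; 0 != 76 -> empty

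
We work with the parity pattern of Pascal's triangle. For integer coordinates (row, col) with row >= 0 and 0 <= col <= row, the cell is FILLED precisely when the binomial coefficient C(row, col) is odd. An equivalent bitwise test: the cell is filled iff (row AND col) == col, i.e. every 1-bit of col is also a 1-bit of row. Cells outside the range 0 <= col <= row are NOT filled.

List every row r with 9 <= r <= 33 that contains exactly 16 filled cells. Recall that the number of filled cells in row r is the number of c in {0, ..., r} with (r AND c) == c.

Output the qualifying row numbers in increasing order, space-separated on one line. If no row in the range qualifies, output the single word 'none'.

Answer: 15 23 27 29 30

Derivation:
Row r has 2^popcount(r) filled cells, so we need popcount(r) = log2(16) = 4.
Scan r = 9..33 and keep those with exactly 4 one-bits:
r=9=1001 popcount=2 -> skip
r=10=1010 popcount=2 -> skip
r=11=1011 popcount=3 -> skip
r=12=1100 popcount=2 -> skip
r=13=1101 popcount=3 -> skip
r=14=1110 popcount=3 -> skip
r=15=1111 popcount=4 -> KEEP
r=16=10000 popcount=1 -> skip
r=17=10001 popcount=2 -> skip
r=18=10010 popcount=2 -> skip
r=19=10011 popcount=3 -> skip
r=20=10100 popcount=2 -> skip
r=21=10101 popcount=3 -> skip
r=22=10110 popcount=3 -> skip
r=23=10111 popcount=4 -> KEEP
r=24=11000 popcount=2 -> skip
r=25=11001 popcount=3 -> skip
r=26=11010 popcount=3 -> skip
r=27=11011 popcount=4 -> KEEP
r=28=11100 popcount=3 -> skip
r=29=11101 popcount=4 -> KEEP
r=30=11110 popcount=4 -> KEEP
r=31=11111 popcount=5 -> skip
r=32=100000 popcount=1 -> skip
r=33=100001 popcount=2 -> skip
Kept rows: 15 23 27 29 30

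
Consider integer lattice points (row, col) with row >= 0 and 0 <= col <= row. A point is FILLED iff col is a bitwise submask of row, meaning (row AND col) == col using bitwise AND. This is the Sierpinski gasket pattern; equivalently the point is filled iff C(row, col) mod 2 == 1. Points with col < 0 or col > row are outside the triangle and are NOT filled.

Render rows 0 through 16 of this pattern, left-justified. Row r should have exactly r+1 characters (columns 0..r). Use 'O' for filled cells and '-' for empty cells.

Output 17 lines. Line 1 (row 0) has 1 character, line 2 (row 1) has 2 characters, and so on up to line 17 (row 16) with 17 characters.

Answer: O
OO
O-O
OOOO
O---O
OO--OO
O-O-O-O
OOOOOOOO
O-------O
OO------OO
O-O-----O-O
OOOO----OOOO
O---O---O---O
OO--OO--OO--OO
O-O-O-O-O-O-O-O
OOOOOOOOOOOOOOOO
O---------------O

Derivation:
r0=0: O
r1=1: OO
r2=10: O-O
r3=11: OOOO
r4=100: O---O
r5=101: OO--OO
r6=110: O-O-O-O
r7=111: OOOOOOOO
r8=1000: O-------O
r9=1001: OO------OO
r10=1010: O-O-----O-O
r11=1011: OOOO----OOOO
r12=1100: O---O---O---O
r13=1101: OO--OO--OO--OO
r14=1110: O-O-O-O-O-O-O-O
r15=1111: OOOOOOOOOOOOOOOO
r16=10000: O---------------O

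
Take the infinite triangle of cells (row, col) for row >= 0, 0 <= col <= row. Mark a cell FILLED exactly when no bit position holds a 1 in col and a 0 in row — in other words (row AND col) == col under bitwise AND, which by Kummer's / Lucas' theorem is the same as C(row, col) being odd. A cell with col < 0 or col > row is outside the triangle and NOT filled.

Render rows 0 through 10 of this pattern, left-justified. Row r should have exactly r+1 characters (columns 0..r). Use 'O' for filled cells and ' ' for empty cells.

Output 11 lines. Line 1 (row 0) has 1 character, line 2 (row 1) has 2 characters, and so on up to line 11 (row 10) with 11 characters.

r0=0: O
r1=1: OO
r2=10: O O
r3=11: OOOO
r4=100: O   O
r5=101: OO  OO
r6=110: O O O O
r7=111: OOOOOOOO
r8=1000: O       O
r9=1001: OO      OO
r10=1010: O O     O O

Answer: O
OO
O O
OOOO
O   O
OO  OO
O O O O
OOOOOOOO
O       O
OO      OO
O O     O O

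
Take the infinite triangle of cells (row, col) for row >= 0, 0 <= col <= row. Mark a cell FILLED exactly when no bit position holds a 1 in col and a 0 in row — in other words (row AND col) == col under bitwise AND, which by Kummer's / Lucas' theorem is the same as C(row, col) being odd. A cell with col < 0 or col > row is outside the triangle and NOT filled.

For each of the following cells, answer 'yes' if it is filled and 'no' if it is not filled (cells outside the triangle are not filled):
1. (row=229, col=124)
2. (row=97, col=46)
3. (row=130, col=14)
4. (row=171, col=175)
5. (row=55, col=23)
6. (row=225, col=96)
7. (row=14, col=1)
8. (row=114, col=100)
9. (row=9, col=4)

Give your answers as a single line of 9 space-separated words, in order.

(229,124): row=0b11100101, col=0b1111100, row AND col = 0b1100100 = 100; 100 != 124 -> empty
(97,46): row=0b1100001, col=0b101110, row AND col = 0b100000 = 32; 32 != 46 -> empty
(130,14): row=0b10000010, col=0b1110, row AND col = 0b10 = 2; 2 != 14 -> empty
(171,175): col outside [0, 171] -> not filled
(55,23): row=0b110111, col=0b10111, row AND col = 0b10111 = 23; 23 == 23 -> filled
(225,96): row=0b11100001, col=0b1100000, row AND col = 0b1100000 = 96; 96 == 96 -> filled
(14,1): row=0b1110, col=0b1, row AND col = 0b0 = 0; 0 != 1 -> empty
(114,100): row=0b1110010, col=0b1100100, row AND col = 0b1100000 = 96; 96 != 100 -> empty
(9,4): row=0b1001, col=0b100, row AND col = 0b0 = 0; 0 != 4 -> empty

Answer: no no no no yes yes no no no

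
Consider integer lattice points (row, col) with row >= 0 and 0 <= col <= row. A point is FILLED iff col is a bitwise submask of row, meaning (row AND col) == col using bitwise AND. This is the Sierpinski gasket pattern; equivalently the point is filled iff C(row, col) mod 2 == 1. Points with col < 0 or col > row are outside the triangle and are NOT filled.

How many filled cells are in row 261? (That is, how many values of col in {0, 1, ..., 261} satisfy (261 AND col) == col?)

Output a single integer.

261 in binary = 100000101
popcount(261) = number of 1-bits in 100000101 = 3
A col c satisfies (261 AND c) == c iff every set bit of c is also set in 261; each of the 3 set bits of 261 can independently be on or off in c.
count = 2^3 = 8

Answer: 8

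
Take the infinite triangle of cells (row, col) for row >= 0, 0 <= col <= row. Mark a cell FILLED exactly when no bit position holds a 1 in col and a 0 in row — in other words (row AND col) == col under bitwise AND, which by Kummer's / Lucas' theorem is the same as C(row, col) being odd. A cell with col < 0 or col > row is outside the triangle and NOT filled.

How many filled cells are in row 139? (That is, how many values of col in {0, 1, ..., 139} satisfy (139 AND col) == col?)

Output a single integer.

Answer: 16

Derivation:
139 in binary = 10001011
popcount(139) = number of 1-bits in 10001011 = 4
A col c satisfies (139 AND c) == c iff every set bit of c is also set in 139; each of the 4 set bits of 139 can independently be on or off in c.
count = 2^4 = 16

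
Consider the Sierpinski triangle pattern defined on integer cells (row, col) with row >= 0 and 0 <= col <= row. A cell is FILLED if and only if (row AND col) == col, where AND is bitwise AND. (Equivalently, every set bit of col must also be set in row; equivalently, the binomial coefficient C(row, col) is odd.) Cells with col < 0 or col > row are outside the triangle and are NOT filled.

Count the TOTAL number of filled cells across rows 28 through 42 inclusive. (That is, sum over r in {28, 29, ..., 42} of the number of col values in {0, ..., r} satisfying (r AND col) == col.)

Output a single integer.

Answer: 146

Derivation:
r28=11100 pc3: +8 =8
r29=11101 pc4: +16 =24
r30=11110 pc4: +16 =40
r31=11111 pc5: +32 =72
r32=100000 pc1: +2 =74
r33=100001 pc2: +4 =78
r34=100010 pc2: +4 =82
r35=100011 pc3: +8 =90
r36=100100 pc2: +4 =94
r37=100101 pc3: +8 =102
r38=100110 pc3: +8 =110
r39=100111 pc4: +16 =126
r40=101000 pc2: +4 =130
r41=101001 pc3: +8 =138
r42=101010 pc3: +8 =146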